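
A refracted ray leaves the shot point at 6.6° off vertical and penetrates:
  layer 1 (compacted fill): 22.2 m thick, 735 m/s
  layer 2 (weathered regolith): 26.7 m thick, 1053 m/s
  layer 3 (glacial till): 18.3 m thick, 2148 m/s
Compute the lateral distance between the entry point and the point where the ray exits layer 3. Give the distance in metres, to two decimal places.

13.55 m

Apply Snell's law at each interface; in layer i the horizontal offset is hᵢ·tan θᵢ.
Layer 1: θ = 6.60°; offset = 22.2·tan 6.60° = 2.5686 m.
Layer 2: sin θ = 1053·sin 6.6°/735 = 0.1647, θ = 9.48°; offset = 26.7·tan 9.48° = 4.4574 m.
Layer 3: sin θ = 2148·sin 6.6°/735 = 0.3359, θ = 19.63°; offset = 18.3·tan 19.63° = 6.5261 m.
Summing the layer offsets gives 13.5521 m.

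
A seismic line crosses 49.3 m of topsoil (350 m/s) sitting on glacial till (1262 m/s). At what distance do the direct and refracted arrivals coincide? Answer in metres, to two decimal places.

131.09 m

x_cross = 2h·√((V₂+V₁)/(V₂−V₁)).
(V₂+V₁)/(V₂−V₁) = (1262+350)/(1262−350) = 1.7675; √ = 1.3295.
x_cross = 2·49.3·1.3295 = 131.09 m.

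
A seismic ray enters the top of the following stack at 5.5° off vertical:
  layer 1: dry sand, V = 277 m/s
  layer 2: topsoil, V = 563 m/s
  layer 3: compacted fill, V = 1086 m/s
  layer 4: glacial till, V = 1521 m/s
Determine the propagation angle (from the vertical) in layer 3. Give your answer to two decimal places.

22.07°

Ray parameter p = sin 5.5° / 277 = 3.4601e-04 s/m.
sin θ_3 = p·V_3 = 3.4601e-04 × 1086 = 0.3758.
θ_3 = arcsin 0.3758 = 22.07°.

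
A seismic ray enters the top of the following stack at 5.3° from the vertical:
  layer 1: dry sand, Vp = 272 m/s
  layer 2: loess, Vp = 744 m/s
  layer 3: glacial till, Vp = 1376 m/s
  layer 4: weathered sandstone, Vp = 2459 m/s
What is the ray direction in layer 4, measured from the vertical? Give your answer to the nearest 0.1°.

56.6°

Ray parameter p = sin 5.3° / 272 = 3.3960e-04 s/m.
sin θ_4 = p·V_4 = 3.3960e-04 × 2459 = 0.8351.
θ_4 = arcsin 0.8351 = 56.62°.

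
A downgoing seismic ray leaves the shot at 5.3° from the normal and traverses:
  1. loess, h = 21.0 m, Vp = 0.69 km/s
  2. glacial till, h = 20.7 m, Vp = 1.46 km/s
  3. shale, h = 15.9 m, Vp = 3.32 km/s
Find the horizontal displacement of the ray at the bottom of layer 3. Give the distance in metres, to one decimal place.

Apply Snell's law at each interface; in layer i the horizontal offset is hᵢ·tan θᵢ.
Layer 1: θ = 5.30°; offset = 21.0·tan 5.30° = 1.948 m.
Layer 2: sin θ = 1.46·sin 5.3°/0.69 = 0.1955, θ = 11.27°; offset = 20.7·tan 11.27° = 4.125 m.
Layer 3: sin θ = 3.32·sin 5.3°/0.69 = 0.4444, θ = 26.39°; offset = 15.9·tan 26.39° = 7.889 m.
Σ offsets = 13.962 m.

14.0 m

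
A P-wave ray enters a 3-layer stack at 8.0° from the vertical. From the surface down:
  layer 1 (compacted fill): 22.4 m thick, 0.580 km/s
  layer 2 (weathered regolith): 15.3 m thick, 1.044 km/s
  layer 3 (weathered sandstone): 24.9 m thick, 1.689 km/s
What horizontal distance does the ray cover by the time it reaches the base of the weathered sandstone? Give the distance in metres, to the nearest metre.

p = sin θ₁/V₁ = sin 8.0°/0.580 = 2.3995e-01 s/km is conserved through the stack.
Layer 1: θ = 8.00°; offset = 22.4·tan 8.00° = 3.148 m.
Layer 2: sin θ = p·1.044 = 0.2505 → θ = 14.51°; offset = 15.3·tan 14.51° = 3.959 m.
Layer 3: sin θ = p·1.689 = 0.4053 → θ = 23.91°; offset = 24.9·tan 23.91° = 11.039 m.
Summing the layer offsets gives 18.146 m.

18 m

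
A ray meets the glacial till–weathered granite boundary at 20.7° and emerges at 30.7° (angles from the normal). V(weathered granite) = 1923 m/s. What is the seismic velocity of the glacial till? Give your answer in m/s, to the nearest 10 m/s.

sin 20.7° = 0.3535; sin 30.7° = 0.5105.
V₁ = V₂·(sin θ₁/sin θ₂) = 1923·(0.3535/0.5105) = 1331.39 m/s.

1330 m/s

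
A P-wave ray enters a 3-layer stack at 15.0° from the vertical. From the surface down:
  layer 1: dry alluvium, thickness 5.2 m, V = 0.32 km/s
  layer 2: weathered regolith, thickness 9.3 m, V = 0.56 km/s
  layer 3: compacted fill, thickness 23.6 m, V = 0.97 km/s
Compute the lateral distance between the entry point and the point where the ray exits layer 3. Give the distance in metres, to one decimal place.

Apply Snell's law at each interface; in layer i the horizontal offset is hᵢ·tan θᵢ.
Layer 1: θ = 15.00°; offset = 5.2·tan 15.00° = 1.393 m.
Layer 2: sin θ = 0.56·sin 15.0°/0.32 = 0.4529, θ = 26.93°; offset = 9.3·tan 26.93° = 4.725 m.
Layer 3: sin θ = 0.97·sin 15.0°/0.32 = 0.7845, θ = 51.68°; offset = 23.6·tan 51.68° = 29.860 m.
Total horizontal offset = 35.978 m.

36.0 m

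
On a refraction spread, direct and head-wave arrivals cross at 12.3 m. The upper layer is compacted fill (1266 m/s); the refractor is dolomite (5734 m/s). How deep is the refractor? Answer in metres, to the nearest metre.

x_cross = 2h·√((V₂+V₁)/(V₂−V₁)) → h = x_cross / (2·√((V₂+V₁)/(V₂−V₁))).
√((V₂+V₁)/(V₂−V₁)) = √((5734+1266)/(5734−1266)) = 1.2517.
h = 12.3 / (2·1.2517) = 4.91 m.

5 m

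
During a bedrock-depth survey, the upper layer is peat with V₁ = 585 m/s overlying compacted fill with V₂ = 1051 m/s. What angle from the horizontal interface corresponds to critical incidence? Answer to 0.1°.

56.2°

Critical incidence: sin θ_c = V₁/V₂ = 585/1051 = 0.5566.
θ_c = arcsin 0.5566 = 33.82°.
Measured from the interface: 90° − 33.82° = 56.18°.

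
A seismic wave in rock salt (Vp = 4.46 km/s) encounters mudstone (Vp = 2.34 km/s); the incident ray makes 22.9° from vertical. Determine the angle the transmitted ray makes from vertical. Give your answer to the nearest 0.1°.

11.8°

sin θ₁/V₁ = sin θ₂/V₂ ⇒ sin θ₂ = 2.34·sin 22.9°/4.46 = 2.34·0.3891/4.46 = 0.2042.
θ₂ = sin⁻¹(0.2042) = 11.78° (from vertical).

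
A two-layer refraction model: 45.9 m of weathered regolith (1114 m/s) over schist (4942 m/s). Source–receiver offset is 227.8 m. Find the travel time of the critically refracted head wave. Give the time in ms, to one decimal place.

126.4 ms

θ_c = arcsin(V₁/V₂) = arcsin(1114/4942) = 13.03°, cos θ_c = 0.9743.
Intercept time tᵢ = 2h cos θ_c / V₁ = 2·45.9·0.9743/1114 = 0.08028 s.
t = x/V₂ + tᵢ = 227.8/4942 + 0.08028 = 0.12638 s.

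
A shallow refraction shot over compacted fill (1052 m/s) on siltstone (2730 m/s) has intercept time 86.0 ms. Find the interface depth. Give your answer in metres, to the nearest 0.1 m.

49.0 m

θ_c = arcsin(1052/2730) = 22.67°; cos θ_c = 0.9228.
tᵢ = 2h cos θ_c/V₁ ⇒ h = tᵢ·V₁/(2 cos θ_c) = 0.086·1052/(2·0.9228) = 49.02 m.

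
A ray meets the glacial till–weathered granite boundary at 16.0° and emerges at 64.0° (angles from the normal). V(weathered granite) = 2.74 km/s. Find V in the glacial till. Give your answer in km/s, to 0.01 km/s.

sin 16.0° = 0.2756; sin 64.0° = 0.8988.
V₁ = V₂·(sin θ₁/sin θ₂) = 2.74·(0.2756/0.8988) = 0.84 km/s.

0.84 km/s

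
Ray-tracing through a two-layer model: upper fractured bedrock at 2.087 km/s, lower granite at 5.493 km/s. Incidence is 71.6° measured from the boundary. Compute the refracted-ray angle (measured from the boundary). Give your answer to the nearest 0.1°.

Angle from the normal: 90° − 71.6° = 18.4°.
sin θ₁/V₁ = sin θ₂/V₂ ⇒ sin θ₂ = 5.493·sin 18.4°/2.087 = 5.493·0.3156/2.087 = 0.8308.
θ₂ = arcsin 0.8308 = 56.18° from the normal.
From the interface: 90° − 56.18° = 33.82°.

33.8°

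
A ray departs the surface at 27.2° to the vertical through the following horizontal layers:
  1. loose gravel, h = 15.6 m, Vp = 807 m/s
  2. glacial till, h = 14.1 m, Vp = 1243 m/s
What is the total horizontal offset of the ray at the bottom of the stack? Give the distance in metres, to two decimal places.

22.00 m

Ray parameter p = sin 27.2° / 807 m/s = 5.6642e-04 s/m.
Layer 1: θ = 27.20°; offset = 15.6·tan 27.20° = 8.0173 m.
Layer 2: sin θ = p·1243 = 0.7041 → θ = 44.75°; offset = 14.1·tan 44.75° = 13.9791 m.
Summing the layer offsets gives 21.9964 m.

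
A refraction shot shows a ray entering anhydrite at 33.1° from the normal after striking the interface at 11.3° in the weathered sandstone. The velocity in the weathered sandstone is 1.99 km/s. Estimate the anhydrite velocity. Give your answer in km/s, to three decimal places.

5.546 km/s

sin 11.3° = 0.1959; sin 33.1° = 0.5461.
V₂ = V₁·(sin θ₂/sin θ₁) = 1.99·(0.5461/0.1959) = 5.546 km/s.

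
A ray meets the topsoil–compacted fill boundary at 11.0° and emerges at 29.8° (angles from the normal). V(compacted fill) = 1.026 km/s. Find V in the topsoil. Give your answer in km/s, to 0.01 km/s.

0.39 km/s

sin 11.0° = 0.1908; sin 29.8° = 0.4970.
V₁ = V₂·(sin θ₁/sin θ₂) = 1.026·(0.1908/0.4970) = 0.39 km/s.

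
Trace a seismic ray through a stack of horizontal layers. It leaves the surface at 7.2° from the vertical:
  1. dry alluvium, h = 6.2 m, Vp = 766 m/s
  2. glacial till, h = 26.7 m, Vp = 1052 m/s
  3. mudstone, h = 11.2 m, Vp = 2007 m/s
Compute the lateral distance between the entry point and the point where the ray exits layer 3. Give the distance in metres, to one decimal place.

p = sin θ₁/V₁ = sin 7.2°/766 = 1.6362e-04 s/m is conserved through the stack.
Layer 1: θ = 7.20°; offset = 6.2·tan 7.20° = 0.783 m.
Layer 2: sin θ = p·1052 = 0.1721 → θ = 9.91°; offset = 26.7·tan 9.91° = 4.665 m.
Layer 3: sin θ = p·2007 = 0.3284 → θ = 19.17°; offset = 11.2·tan 19.17° = 3.894 m.
Σ offsets = 9.343 m.

9.3 m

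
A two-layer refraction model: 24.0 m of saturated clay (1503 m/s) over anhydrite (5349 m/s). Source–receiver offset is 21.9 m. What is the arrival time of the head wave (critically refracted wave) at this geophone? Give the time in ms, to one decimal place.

34.7 ms

t = x/V₂ + 2h·√(V₂²−V₁²)/(V₁V₂).
√(V₂²−V₁²) = √(5349²−1503²) = 5133.5 m/s; delay term = 2·24.0·5133.5/(1503·5349) = 0.03065 s.
t = 21.9/5349 + 0.03065 = 0.03474 s.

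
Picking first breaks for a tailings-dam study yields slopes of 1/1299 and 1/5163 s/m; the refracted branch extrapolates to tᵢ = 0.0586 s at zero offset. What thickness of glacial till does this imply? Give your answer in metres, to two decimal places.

h = tᵢ·V₁·V₂ / (2·√(V₂²−V₁²)).
√(V₂²−V₁²) = √(5163² − 1299²) = 4996.9 m/s.
h = 0.0586 s × 1299 × 5163 / (2 × 4996.9) = 39.33 m.

39.33 m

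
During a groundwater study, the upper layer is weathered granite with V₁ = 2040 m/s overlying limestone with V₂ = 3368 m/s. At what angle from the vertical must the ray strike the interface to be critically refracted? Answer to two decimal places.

37.28°

Critical incidence: sin θ_c = V₁/V₂ = 2040/3368 = 0.6057.
θ_c = arcsin 0.6057 = 37.28°.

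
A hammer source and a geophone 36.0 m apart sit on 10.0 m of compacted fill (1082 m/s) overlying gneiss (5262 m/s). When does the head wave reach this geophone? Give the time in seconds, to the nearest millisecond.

θ_c = arcsin(V₁/V₂) = arcsin(1082/5262) = 11.87°, cos θ_c = 0.9786.
Intercept time tᵢ = 2h cos θ_c / V₁ = 2·10.0·0.9786/1082 = 0.01809 s.
t = x/V₂ + tᵢ = 36.0/5262 + 0.01809 = 0.02493 s.

0.025 s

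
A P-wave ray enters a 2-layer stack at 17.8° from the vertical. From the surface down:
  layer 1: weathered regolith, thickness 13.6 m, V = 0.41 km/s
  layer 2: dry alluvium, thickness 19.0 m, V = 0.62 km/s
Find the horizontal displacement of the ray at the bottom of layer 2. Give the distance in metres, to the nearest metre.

14 m

Ray parameter p = sin 17.8° / 0.41 km/s = 7.4560e-01 s/km.
Layer 1: θ = 17.80°; offset = 13.6·tan 17.80° = 4.366 m.
Layer 2: sin θ = p·0.62 = 0.4623 → θ = 27.53°; offset = 19.0·tan 27.53° = 9.905 m.
Σ offsets = 14.271 m.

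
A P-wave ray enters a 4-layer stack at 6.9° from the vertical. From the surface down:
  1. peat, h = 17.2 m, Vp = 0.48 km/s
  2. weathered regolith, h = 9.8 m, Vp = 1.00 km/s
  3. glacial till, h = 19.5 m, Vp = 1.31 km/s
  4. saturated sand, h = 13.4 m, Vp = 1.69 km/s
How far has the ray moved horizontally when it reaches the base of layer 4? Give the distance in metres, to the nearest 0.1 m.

17.6 m

Ray parameter p = sin 6.9° / 0.48 km/s = 2.5029e-01 s/km.
Layer 1: θ = 6.90°; offset = 17.2·tan 6.90° = 2.081 m.
Layer 2: sin θ = p·1.00 = 0.2503 → θ = 14.49°; offset = 9.8·tan 14.49° = 2.533 m.
Layer 3: sin θ = p·1.31 = 0.3279 → θ = 19.14°; offset = 19.5·tan 19.14° = 6.768 m.
Layer 4: sin θ = p·1.69 = 0.4230 → θ = 25.02°; offset = 13.4·tan 25.02° = 6.255 m.
Summing the layer offsets gives 17.638 m.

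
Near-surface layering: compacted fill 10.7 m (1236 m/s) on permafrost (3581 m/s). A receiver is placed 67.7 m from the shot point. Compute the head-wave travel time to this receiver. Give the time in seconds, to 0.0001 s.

θ_c = arcsin(V₁/V₂) = arcsin(1236/3581) = 20.19°, cos θ_c = 0.9385.
Intercept time tᵢ = 2h cos θ_c / V₁ = 2·10.7·0.9385/1236 = 0.01625 s.
t = x/V₂ + tᵢ = 67.7/3581 + 0.01625 = 0.03516 s.

0.0352 s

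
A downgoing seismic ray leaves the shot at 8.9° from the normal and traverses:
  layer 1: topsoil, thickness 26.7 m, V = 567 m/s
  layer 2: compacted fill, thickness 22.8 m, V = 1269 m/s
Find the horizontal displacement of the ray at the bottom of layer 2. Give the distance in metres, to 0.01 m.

12.60 m

Ray parameter p = sin 8.9° / 567 m/s = 2.7286e-04 s/m.
Layer 1: θ = 8.90°; offset = 26.7·tan 8.90° = 4.1811 m.
Layer 2: sin θ = p·1269 = 0.3463 → θ = 20.26°; offset = 22.8·tan 20.26° = 8.4152 m.
Summing the layer offsets gives 12.5963 m.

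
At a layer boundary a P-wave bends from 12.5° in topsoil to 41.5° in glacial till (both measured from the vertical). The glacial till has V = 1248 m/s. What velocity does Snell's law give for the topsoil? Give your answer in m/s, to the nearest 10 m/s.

410 m/s

Snell's law: sin 12.5°/V₁ = sin 41.5°/V₂.
V₁ = V₂·sin 12.5°/sin 41.5° = 1248 × 0.3266 = 407.65 m/s.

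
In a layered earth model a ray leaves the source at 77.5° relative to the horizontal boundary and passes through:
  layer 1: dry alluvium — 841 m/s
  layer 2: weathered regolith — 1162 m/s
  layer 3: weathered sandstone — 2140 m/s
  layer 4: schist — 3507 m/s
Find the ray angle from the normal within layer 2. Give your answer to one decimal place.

From the normal: θ₁ = 90° − 77.5° = 12.5°.
Ray parameter p = sin 12.5° / 841 = 2.5736e-04 s/m.
sin θ_2 = p·V_2 = 2.5736e-04 × 1162 = 0.2991.
θ_2 = 17.40° from the vertical.

17.4°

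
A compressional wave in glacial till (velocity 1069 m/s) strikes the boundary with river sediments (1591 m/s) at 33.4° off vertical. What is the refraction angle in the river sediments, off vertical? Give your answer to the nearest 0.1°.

sin θ₁/V₁ = sin θ₂/V₂ ⇒ sin θ₂ = 1591·sin 33.4°/1069 = 1591·0.5505/1069 = 0.8193.
θ₂ = sin⁻¹(0.8193) = 55.01° (from vertical).

55.0°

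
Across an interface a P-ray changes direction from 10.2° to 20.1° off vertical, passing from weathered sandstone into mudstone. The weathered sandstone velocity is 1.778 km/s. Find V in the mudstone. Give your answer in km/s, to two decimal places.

3.45 km/s

sin 10.2° = 0.1771; sin 20.1° = 0.3437.
V₂ = V₁·(sin θ₂/sin θ₁) = 1.778·(0.3437/0.1771) = 3.45 km/s.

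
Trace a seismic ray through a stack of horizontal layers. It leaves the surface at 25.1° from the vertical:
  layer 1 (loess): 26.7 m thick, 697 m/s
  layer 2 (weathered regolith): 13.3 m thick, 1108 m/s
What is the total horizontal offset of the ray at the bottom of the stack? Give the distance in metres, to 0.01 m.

Ray parameter p = sin 25.1° / 697 m/s = 6.0861e-04 s/m.
Layer 1: θ = 25.10°; offset = 26.7·tan 25.10° = 12.5072 m.
Layer 2: sin θ = p·1108 = 0.6743 → θ = 42.40°; offset = 13.3·tan 42.40° = 12.1457 m.
Summing the layer offsets gives 24.6529 m.

24.65 m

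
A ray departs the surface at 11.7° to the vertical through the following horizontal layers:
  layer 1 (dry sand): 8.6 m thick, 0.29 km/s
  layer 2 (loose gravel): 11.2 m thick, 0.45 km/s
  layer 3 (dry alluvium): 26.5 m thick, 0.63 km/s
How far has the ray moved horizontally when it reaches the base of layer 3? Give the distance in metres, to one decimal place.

18.5 m

Ray parameter p = sin 11.7° / 0.29 km/s = 6.9927e-01 s/km.
Layer 1: θ = 11.70°; offset = 8.6·tan 11.70° = 1.781 m.
Layer 2: sin θ = p·0.45 = 0.3147 → θ = 18.34°; offset = 11.2·tan 18.34° = 3.713 m.
Layer 3: sin θ = p·0.63 = 0.4405 → θ = 26.14°; offset = 26.5·tan 26.14° = 13.004 m.
Summing the layer offsets gives 18.498 m.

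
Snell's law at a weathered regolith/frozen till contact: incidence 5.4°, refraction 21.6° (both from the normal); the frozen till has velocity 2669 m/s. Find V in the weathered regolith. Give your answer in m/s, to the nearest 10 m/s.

680 m/s

Snell's law: sin 5.4°/V₁ = sin 21.6°/V₂.
V₁ = V₂·sin 5.4°/sin 21.6° = 2669 × 0.2556 = 682.31 m/s.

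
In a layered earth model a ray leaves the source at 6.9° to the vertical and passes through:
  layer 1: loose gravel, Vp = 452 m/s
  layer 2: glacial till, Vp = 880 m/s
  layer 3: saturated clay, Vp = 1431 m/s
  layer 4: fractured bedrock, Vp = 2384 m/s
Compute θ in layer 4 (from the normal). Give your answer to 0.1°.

Ray parameter p = sin 6.9° / 452 = 2.6579e-04 s/m.
sin θ_4 = p·V_4 = 2.6579e-04 × 2384 = 0.6336.
θ_4 = 39.32° from the vertical.

39.3°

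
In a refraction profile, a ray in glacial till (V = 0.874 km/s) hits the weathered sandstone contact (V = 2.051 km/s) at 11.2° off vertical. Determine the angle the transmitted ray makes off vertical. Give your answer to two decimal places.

Snell's law: sin θ₂ = (V₂/V₁)·sin θ₁ = (2.051/0.874)·sin 11.2° = 0.4558.
θ₂ = arcsin 0.4558 = 27.12° from the normal.

27.12°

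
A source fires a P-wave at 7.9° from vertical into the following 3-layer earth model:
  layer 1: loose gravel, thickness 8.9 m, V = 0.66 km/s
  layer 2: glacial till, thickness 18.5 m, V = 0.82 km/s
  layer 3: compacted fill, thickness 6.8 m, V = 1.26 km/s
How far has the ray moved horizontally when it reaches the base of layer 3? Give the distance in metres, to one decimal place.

p = sin θ₁/V₁ = sin 7.9°/0.66 = 2.0825e-01 s/km is conserved through the stack.
Layer 1: θ = 7.90°; offset = 8.9·tan 7.90° = 1.235 m.
Layer 2: sin θ = p·0.82 = 0.1708 → θ = 9.83°; offset = 18.5·tan 9.83° = 3.206 m.
Layer 3: sin θ = p·1.26 = 0.2624 → θ = 15.21°; offset = 6.8·tan 15.21° = 1.849 m.
Σ offsets = 6.290 m.

6.3 m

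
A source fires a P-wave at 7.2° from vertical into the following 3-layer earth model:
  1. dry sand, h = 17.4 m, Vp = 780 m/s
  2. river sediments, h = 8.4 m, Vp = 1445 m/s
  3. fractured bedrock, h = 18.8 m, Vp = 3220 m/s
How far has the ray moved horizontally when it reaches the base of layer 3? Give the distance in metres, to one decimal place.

Apply Snell's law at each interface; in layer i the horizontal offset is hᵢ·tan θᵢ.
Layer 1: θ = 7.20°; offset = 17.4·tan 7.20° = 2.198 m.
Layer 2: sin θ = 1445·sin 7.2°/780 = 0.2322, θ = 13.43°; offset = 8.4·tan 13.43° = 2.005 m.
Layer 3: sin θ = 3220·sin 7.2°/780 = 0.5174, θ = 31.16°; offset = 18.8·tan 31.16° = 11.367 m.
Summing the layer offsets gives 15.570 m.

15.6 m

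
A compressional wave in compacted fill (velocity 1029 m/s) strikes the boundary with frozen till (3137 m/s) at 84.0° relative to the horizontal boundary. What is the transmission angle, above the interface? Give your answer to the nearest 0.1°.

Angle from the normal: 90° − 84.0° = 6.0°.
Snell's law: sin θ₂ = (V₂/V₁)·sin θ₁ = (3137/1029)·sin 6.0° = 0.3187.
θ₂ = sin⁻¹(0.3187) = 18.58° (from vertical).
From the interface: 90° − 18.58° = 71.42°.

71.4°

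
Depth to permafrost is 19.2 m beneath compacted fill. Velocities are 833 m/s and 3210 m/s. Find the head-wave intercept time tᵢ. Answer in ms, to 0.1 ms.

44.5 ms

tᵢ = 2h·√(V₂²−V₁²)/(V₁V₂).
√(V₂²−V₁²) = √(3210²−833²) = 3100.0 m/s.
tᵢ = 2·19.2·3100.0/(833·3210) = 0.04452 s.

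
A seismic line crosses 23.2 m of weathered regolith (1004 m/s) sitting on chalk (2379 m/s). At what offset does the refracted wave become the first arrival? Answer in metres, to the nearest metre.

x_cross = 2h·√((V₂+V₁)/(V₂−V₁)).
(V₂+V₁)/(V₂−V₁) = (2379+1004)/(2379−1004) = 2.4604; √ = 1.5686.
x_cross = 2·23.2·1.5686 = 72.78 m.

73 m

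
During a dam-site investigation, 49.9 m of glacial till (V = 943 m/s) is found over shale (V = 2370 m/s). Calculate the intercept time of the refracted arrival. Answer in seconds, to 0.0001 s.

0.0971 s

tᵢ = 2h·√(V₂²−V₁²)/(V₁V₂).
√(V₂²−V₁²) = √(2370²−943²) = 2174.3 m/s.
tᵢ = 2·49.9·2174.3/(943·2370) = 0.09709 s.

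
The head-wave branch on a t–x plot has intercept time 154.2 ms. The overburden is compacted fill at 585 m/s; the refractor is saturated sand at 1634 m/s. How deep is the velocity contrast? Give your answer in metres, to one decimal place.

θ_c = arcsin(585/1634) = 20.98°; cos θ_c = 0.9337.
tᵢ = 2h cos θ_c/V₁ ⇒ h = tᵢ·V₁/(2 cos θ_c) = 0.1542·585/(2·0.9337) = 48.31 m.

48.3 m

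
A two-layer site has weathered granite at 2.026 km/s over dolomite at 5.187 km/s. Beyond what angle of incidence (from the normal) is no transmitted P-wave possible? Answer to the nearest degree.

At critical incidence the refracted ray runs along the interface (θ₂ = 90°), so sin θ_c = V₁/V₂.
θ_c = arcsin(2.026/5.187) = arcsin 0.3906 = 22.99°.

23°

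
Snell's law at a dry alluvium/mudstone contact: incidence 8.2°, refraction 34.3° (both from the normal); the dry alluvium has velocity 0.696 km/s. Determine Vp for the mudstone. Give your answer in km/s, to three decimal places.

2.750 km/s

Snell's law: sin 8.2°/V₁ = sin 34.3°/V₂.
V₂ = V₁·sin 34.3°/sin 8.2° = 0.696 × 3.9510 = 2.750 km/s.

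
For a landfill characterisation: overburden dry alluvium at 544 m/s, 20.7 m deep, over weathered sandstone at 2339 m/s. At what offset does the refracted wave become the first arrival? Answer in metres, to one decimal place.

52.5 m

θ_c = arcsin(544/2339) = 13.45°, so cos θ_c = 0.9726 and tᵢ = 2h cos θ_c/V₁ = 0.0740 s.
At crossover x/V₁ = x/V₂ + tᵢ ⇒ x = tᵢ/(1/V₁ − 1/V₂) = 0.07402/(1.8382e-03 − 4.2753e-04) = 52.47 m.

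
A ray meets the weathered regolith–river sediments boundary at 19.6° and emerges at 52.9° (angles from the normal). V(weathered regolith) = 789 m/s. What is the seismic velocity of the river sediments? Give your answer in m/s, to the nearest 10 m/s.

1880 m/s

sin 19.6° = 0.3355; sin 52.9° = 0.7976.
V₂ = V₁·(sin θ₂/sin θ₁) = 789·(0.7976/0.3355) = 1875.96 m/s.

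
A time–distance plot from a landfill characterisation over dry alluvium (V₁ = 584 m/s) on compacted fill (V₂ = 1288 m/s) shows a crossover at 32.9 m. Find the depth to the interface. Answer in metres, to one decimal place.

x_cross = 2h·√((V₂+V₁)/(V₂−V₁)) → h = x_cross / (2·√((V₂+V₁)/(V₂−V₁))).
√((V₂+V₁)/(V₂−V₁)) = √((1288+584)/(1288−584)) = 1.6307.
h = 32.9 / (2·1.6307) = 10.09 m.

10.1 m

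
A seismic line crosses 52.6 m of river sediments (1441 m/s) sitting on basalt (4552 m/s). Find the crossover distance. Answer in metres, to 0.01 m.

x_cross = 2h·√((V₂+V₁)/(V₂−V₁)).
(V₂+V₁)/(V₂−V₁) = (4552+1441)/(4552−1441) = 1.9264; √ = 1.3879.
x_cross = 2·52.6·1.3879 = 146.01 m.

146.01 m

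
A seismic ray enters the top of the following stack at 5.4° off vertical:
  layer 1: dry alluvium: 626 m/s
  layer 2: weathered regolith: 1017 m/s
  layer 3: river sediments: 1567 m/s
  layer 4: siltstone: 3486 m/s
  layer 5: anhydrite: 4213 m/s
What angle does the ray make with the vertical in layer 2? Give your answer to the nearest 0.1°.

8.8°

Ray parameter p = sin 5.4° / 626 = 1.5033e-04 s/m.
sin θ_2 = p·V_2 = 1.5033e-04 × 1017 = 0.1529.
θ_2 = arcsin 0.1529 = 8.79°.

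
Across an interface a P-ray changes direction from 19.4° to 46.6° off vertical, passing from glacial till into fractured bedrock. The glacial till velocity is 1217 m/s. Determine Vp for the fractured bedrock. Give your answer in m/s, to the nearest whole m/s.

2662 m/s

Snell's law: sin 19.4°/V₁ = sin 46.6°/V₂.
V₂ = V₁·sin 46.6°/sin 19.4° = 1217 × 2.1874 = 2662.09 m/s.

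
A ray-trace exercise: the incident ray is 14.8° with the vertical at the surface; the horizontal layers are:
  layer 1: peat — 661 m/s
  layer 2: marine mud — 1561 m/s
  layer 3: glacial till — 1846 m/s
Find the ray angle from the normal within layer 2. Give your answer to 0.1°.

Ray parameter p = sin 14.8° / 661 = 3.8645e-04 s/m.
sin θ_2 = p·V_2 = 3.8645e-04 × 1561 = 0.6033.
θ_2 = 37.10° from the vertical.

37.1°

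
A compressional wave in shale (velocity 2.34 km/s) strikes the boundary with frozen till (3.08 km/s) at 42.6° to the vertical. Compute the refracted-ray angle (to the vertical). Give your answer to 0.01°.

sin θ₁/V₁ = sin θ₂/V₂ ⇒ sin θ₂ = 3.08·sin 42.6°/2.34 = 3.08·0.6769/2.34 = 0.8909.
θ₂ = arcsin 0.8909 = 62.99° from the normal.

62.99°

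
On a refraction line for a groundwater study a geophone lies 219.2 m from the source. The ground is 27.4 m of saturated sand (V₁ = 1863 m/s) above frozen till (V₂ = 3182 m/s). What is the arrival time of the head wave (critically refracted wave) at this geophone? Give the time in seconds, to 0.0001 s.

θ_c = arcsin(V₁/V₂) = arcsin(1863/3182) = 35.84°, cos θ_c = 0.8107.
Intercept time tᵢ = 2h cos θ_c / V₁ = 2·27.4·0.8107/1863 = 0.02385 s.
t = x/V₂ + tᵢ = 219.2/3182 + 0.02385 = 0.09273 s.

0.0927 s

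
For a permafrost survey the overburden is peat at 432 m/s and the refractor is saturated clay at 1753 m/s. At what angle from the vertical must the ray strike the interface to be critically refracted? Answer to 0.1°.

Critical incidence: sin θ_c = V₁/V₂ = 432/1753 = 0.2464.
θ_c = arcsin 0.2464 = 14.27°.

14.3°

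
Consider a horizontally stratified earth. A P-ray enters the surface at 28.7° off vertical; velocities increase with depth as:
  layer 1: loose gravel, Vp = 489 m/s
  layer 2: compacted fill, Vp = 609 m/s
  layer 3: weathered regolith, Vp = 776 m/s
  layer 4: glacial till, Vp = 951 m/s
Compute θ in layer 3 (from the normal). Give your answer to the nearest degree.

50°

Snell's law across each interface conserves sin θ / V, so sin θ_3 = V_3·sin θ₁/V₁.
sin θ_3 = 776 × sin 28.7° / 489 = 0.7621.
θ_3 = arcsin 0.7621 = 49.65°.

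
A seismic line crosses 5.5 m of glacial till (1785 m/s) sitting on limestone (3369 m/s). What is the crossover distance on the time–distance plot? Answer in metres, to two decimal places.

19.84 m

θ_c = arcsin(1785/3369) = 31.99°, so cos θ_c = 0.8481 and tᵢ = 2h cos θ_c/V₁ = 0.0052 s.
At crossover x/V₁ = x/V₂ + tᵢ ⇒ x = tᵢ/(1/V₁ − 1/V₂) = 0.00523/(5.6022e-04 − 2.9682e-04) = 19.84 m.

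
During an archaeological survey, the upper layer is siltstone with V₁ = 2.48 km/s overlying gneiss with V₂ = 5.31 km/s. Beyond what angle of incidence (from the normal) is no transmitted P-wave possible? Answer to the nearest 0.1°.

Critical incidence: sin θ_c = V₁/V₂ = 2.48/5.31 = 0.4670.
θ_c = arcsin 0.4670 = 27.84°.

27.8°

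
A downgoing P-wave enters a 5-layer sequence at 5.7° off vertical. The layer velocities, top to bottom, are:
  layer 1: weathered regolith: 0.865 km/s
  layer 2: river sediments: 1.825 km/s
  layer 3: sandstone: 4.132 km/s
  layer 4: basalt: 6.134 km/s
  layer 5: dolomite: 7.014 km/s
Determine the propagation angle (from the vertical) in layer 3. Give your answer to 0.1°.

28.3°

Ray parameter p = sin 5.7° / 0.865 = 1.1482e-01 s/km.
sin θ_3 = p·V_3 = 1.1482e-01 × 4.132 = 0.4744.
θ_3 = 28.32° from the vertical.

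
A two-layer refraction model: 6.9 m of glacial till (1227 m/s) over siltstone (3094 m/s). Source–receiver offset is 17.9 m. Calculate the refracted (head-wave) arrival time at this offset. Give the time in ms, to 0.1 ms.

θ_c = arcsin(V₁/V₂) = arcsin(1227/3094) = 23.36°, cos θ_c = 0.9180.
Intercept time tᵢ = 2h cos θ_c / V₁ = 2·6.9·0.9180/1227 = 0.01032 s.
t = x/V₂ + tᵢ = 17.9/3094 + 0.01032 = 0.01611 s.

16.1 ms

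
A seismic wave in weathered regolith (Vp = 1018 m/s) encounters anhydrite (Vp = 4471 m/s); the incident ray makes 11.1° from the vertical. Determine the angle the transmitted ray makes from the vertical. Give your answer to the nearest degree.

58°

Snell's law: sin θ₂ = (V₂/V₁)·sin θ₁ = (4471/1018)·sin 11.1° = 0.8455.
θ₂ = arcsin 0.8455 = 57.73° from the normal.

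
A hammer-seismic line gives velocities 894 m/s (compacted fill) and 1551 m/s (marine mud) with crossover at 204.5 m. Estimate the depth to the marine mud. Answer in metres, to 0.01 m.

53.00 m

h = (x_cross/2)·√((V₂−V₁)/(V₂+V₁)).
(V₂−V₁)/(V₂+V₁) = (1551−894)/(1551+894) = 0.2687; √ = 0.5184.
h = (204.5/2)·0.5184 = 53.00 m.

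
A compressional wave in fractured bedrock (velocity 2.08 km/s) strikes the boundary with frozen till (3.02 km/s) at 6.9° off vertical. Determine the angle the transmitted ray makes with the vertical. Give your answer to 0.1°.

sin θ₁/V₁ = sin θ₂/V₂ ⇒ sin θ₂ = 3.02·sin 6.9°/2.08 = 3.02·0.1201/2.08 = 0.1744.
θ₂ = sin⁻¹(0.1744) = 10.05° (from vertical).

10.0°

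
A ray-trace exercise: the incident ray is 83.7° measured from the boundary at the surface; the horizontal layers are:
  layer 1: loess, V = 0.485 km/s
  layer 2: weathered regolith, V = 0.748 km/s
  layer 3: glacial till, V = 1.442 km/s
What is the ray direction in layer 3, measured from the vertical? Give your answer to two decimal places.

From the normal: θ₁ = 90° − 83.7° = 6.3°.
Snell's law across each interface conserves sin θ / V, so sin θ_3 = V_3·sin θ₁/V₁.
sin θ_3 = 1.442 × sin 6.3° / 0.485 = 0.3263.
θ_3 = 19.04° from the vertical.

19.04°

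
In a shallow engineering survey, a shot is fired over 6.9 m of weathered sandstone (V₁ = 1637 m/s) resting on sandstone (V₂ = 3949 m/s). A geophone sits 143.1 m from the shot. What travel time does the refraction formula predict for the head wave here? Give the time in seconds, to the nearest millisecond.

0.044 s

t = x/V₂ + 2h·√(V₂²−V₁²)/(V₁V₂).
√(V₂²−V₁²) = √(3949²−1637²) = 3593.7 m/s; delay term = 2·6.9·3593.7/(1637·3949) = 0.00767 s.
t = 143.1/3949 + 0.00767 = 0.04391 s.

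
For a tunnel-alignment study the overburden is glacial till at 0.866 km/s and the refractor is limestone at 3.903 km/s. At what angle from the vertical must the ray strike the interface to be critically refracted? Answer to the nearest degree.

13°

Critical incidence: sin θ_c = V₁/V₂ = 0.866/3.903 = 0.2219.
θ_c = arcsin 0.2219 = 12.82°.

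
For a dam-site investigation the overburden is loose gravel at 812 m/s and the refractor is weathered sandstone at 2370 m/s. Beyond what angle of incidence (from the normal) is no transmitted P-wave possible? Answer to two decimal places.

20.04°

Critical incidence: sin θ_c = V₁/V₂ = 812/2370 = 0.3426.
θ_c = arcsin 0.3426 = 20.04°.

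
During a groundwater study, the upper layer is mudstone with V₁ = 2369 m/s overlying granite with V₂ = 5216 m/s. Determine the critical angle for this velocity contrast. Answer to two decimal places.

27.01°

Critical incidence: sin θ_c = V₁/V₂ = 2369/5216 = 0.4542.
θ_c = arcsin 0.4542 = 27.01°.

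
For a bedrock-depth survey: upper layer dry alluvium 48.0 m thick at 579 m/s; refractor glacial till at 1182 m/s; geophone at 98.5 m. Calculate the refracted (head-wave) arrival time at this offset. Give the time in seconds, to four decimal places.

t = x/V₂ + 2h·√(V₂²−V₁²)/(V₁V₂).
√(V₂²−V₁²) = √(1182²−579²) = 1030.5 m/s; delay term = 2·48.0·1030.5/(579·1182) = 0.14455 s.
t = 98.5/1182 + 0.14455 = 0.22788 s.

0.2279 s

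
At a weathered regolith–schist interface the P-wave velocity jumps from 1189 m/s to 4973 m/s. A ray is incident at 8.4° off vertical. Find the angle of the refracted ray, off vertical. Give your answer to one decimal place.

37.7°

sin θ₁/V₁ = sin θ₂/V₂ ⇒ sin θ₂ = 4973·sin 8.4°/1189 = 4973·0.1461/1189 = 0.6110.
θ₂ = sin⁻¹(0.6110) = 37.66° (from vertical).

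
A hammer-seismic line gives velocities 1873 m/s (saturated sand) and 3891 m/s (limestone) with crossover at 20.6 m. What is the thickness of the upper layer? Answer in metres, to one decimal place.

6.1 m

h = (x_cross/2)·√((V₂−V₁)/(V₂+V₁)).
(V₂−V₁)/(V₂+V₁) = (3891−1873)/(3891+1873) = 0.3501; √ = 0.5917.
h = (20.6/2)·0.5917 = 6.09 m.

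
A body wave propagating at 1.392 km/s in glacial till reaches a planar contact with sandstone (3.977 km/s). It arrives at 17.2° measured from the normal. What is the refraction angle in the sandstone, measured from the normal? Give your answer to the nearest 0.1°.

57.7°

Snell's law: sin θ₂ = (V₂/V₁)·sin θ₁ = (3.977/1.392)·sin 17.2° = 0.8448.
θ₂ = arcsin 0.8448 = 57.66° from the normal.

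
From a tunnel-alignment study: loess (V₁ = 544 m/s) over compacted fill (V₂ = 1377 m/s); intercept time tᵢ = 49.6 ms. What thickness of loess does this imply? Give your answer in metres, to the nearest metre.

15 m

h = tᵢ·V₁·V₂ / (2·√(V₂²−V₁²)).
√(V₂²−V₁²) = √(1377² − 544²) = 1265.0 m/s.
h = 0.0496 s × 544 × 1377 / (2 × 1265.0) = 14.69 m.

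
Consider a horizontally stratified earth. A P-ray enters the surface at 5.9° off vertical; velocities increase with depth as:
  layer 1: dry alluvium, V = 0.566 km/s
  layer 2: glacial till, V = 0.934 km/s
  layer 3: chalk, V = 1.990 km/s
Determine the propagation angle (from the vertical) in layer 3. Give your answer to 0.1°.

Snell's law across each interface conserves sin θ / V, so sin θ_3 = V_3·sin θ₁/V₁.
sin θ_3 = 1.990 × sin 5.9° / 0.566 = 0.3614.
θ_3 = 21.19° from the vertical.

21.2°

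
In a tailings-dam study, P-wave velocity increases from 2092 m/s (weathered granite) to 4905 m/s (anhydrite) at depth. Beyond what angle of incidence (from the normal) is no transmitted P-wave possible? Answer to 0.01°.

At critical incidence the refracted ray runs along the interface (θ₂ = 90°), so sin θ_c = V₁/V₂.
θ_c = arcsin(2092/4905) = arcsin 0.4265 = 25.25°.

25.25°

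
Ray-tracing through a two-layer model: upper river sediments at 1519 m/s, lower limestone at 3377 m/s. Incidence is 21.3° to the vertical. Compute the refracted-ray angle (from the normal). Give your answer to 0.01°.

53.86°

sin θ₁/V₁ = sin θ₂/V₂ ⇒ sin θ₂ = 3377·sin 21.3°/1519 = 3377·0.3633/1519 = 0.8076.
θ₂ = arcsin 0.8076 = 53.86° from the normal.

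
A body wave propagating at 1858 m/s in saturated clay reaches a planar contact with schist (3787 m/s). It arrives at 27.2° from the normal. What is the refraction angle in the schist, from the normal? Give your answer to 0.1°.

Snell's law: sin θ₂ = (V₂/V₁)·sin θ₁ = (3787/1858)·sin 27.2° = 0.9317.
θ₂ = arcsin 0.9317 = 68.70° from the normal.

68.7°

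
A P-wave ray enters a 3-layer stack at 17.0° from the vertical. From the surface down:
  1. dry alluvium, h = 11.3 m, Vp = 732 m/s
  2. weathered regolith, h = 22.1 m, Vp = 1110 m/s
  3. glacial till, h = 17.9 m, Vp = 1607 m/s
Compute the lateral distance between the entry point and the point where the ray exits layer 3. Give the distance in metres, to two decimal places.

29.37 m

Apply Snell's law at each interface; in layer i the horizontal offset is hᵢ·tan θᵢ.
Layer 1: θ = 17.00°; offset = 11.3·tan 17.00° = 3.4548 m.
Layer 2: sin θ = 1110·sin 17.0°/732 = 0.4434, θ = 26.32°; offset = 22.1·tan 26.32° = 10.9311 m.
Layer 3: sin θ = 1607·sin 17.0°/732 = 0.6419, θ = 39.93°; offset = 17.9·tan 39.93° = 14.9830 m.
Σ offsets = 29.3688 m.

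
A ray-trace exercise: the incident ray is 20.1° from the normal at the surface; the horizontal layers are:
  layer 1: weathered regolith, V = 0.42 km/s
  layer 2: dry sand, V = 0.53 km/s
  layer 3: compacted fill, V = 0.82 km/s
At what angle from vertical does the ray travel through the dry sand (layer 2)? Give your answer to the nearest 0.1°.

Ray parameter p = sin 20.1° / 0.42 = 8.1824e-01 s/km.
sin θ_2 = p·V_2 = 8.1824e-01 × 0.53 = 0.4337.
θ_2 = 25.70° from the vertical.

25.7°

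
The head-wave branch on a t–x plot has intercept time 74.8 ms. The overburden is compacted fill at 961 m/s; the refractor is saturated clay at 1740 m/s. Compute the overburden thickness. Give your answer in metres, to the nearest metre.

θ_c = arcsin(961/1740) = 33.52°; cos θ_c = 0.8336.
tᵢ = 2h cos θ_c/V₁ ⇒ h = tᵢ·V₁/(2 cos θ_c) = 0.0748·961/(2·0.8336) = 43.11 m.

43 m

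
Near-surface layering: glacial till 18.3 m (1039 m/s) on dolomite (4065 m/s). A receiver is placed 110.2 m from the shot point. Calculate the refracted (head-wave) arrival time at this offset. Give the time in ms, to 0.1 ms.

t = x/V₂ + 2h·√(V₂²−V₁²)/(V₁V₂).
√(V₂²−V₁²) = √(4065²−1039²) = 3930.0 m/s; delay term = 2·18.3·3930.0/(1039·4065) = 0.03406 s.
t = 110.2/4065 + 0.03406 = 0.06117 s.

61.2 ms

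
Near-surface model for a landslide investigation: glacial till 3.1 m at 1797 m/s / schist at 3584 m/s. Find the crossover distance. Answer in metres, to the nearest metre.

11 m

θ_c = arcsin(1797/3584) = 30.09°, so cos θ_c = 0.8652 and tᵢ = 2h cos θ_c/V₁ = 0.0030 s.
At crossover x/V₁ = x/V₂ + tᵢ ⇒ x = tᵢ/(1/V₁ − 1/V₂) = 0.00299/(5.5648e-04 − 2.7902e-04) = 10.76 m.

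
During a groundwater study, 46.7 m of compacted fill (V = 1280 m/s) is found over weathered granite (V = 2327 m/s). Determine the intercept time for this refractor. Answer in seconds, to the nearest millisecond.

0.061 s

θ_c = arcsin(V₁/V₂) = arcsin(1280/2327) = 33.37°; cos θ_c = 0.8351.
tᵢ = 2h·cos θ_c / V₁ = 2·46.7·0.8351 / 1280 = 0.06094 s.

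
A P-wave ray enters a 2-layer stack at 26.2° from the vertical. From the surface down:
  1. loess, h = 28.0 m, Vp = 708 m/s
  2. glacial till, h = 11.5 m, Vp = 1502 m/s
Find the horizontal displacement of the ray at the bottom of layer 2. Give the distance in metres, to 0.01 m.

p = sin θ₁/V₁ = sin 26.2°/708 = 6.2360e-04 s/m is conserved through the stack.
Layer 1: θ = 26.20°; offset = 28.0·tan 26.20° = 13.7777 m.
Layer 2: sin θ = p·1502 = 0.9366 → θ = 69.49°; offset = 11.5·tan 69.49° = 30.7498 m.
Summing the layer offsets gives 44.5275 m.

44.53 m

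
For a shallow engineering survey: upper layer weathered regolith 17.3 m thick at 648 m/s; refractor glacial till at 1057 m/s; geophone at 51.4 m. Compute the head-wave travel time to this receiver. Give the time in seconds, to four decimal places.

0.0908 s

t = x/V₂ + 2h·√(V₂²−V₁²)/(V₁V₂).
√(V₂²−V₁²) = √(1057²−648²) = 835.1 m/s; delay term = 2·17.3·835.1/(648·1057) = 0.04218 s.
t = 51.4/1057 + 0.04218 = 0.09081 s.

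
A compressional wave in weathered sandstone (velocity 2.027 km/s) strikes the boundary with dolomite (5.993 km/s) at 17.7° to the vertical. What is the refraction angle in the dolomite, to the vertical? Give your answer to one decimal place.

64.0°

Snell's law: sin θ₂ = (V₂/V₁)·sin θ₁ = (5.993/2.027)·sin 17.7° = 0.8989.
θ₂ = sin⁻¹(0.8989) = 64.01° (from vertical).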